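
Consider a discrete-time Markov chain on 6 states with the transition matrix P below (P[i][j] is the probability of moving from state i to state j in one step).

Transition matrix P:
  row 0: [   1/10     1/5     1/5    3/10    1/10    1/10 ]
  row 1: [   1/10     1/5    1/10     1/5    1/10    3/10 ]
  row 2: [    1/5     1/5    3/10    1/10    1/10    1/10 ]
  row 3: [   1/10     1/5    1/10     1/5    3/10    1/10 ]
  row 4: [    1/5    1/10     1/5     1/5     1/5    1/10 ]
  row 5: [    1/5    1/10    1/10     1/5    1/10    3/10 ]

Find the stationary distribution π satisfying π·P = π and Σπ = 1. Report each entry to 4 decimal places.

Balance equations π_j = Σ_i π_i·P[i][j]:
  π_0 = 1/10·π_0 + 1/10·π_1 + 1/5·π_2 + 1/10·π_3 + 1/5·π_4 + 1/5·π_5
  π_1 = 1/5·π_0 + 1/5·π_1 + 1/5·π_2 + 1/5·π_3 + 1/10·π_4 + 1/10·π_5
  π_2 = 1/5·π_0 + 1/10·π_1 + 3/10·π_2 + 1/10·π_3 + 1/5·π_4 + 1/10·π_5
  π_3 = 3/10·π_0 + 1/5·π_1 + 1/10·π_2 + 1/5·π_3 + 1/5·π_4 + 1/5·π_5
  π_4 = 1/10·π_0 + 1/10·π_1 + 1/10·π_2 + 3/10·π_3 + 1/5·π_4 + 1/10·π_5
  normalize: π_0 + π_1 + π_2 + π_3 + π_4 + π_5 = 1
Solving the linear system gives exactly π = [15/101, 12235/72922, 5942/36461, 14479/72922, 5660/36461, 6087/36461].

π = [0.1485, 0.1678, 0.1630, 0.1986, 0.1552, 0.1669]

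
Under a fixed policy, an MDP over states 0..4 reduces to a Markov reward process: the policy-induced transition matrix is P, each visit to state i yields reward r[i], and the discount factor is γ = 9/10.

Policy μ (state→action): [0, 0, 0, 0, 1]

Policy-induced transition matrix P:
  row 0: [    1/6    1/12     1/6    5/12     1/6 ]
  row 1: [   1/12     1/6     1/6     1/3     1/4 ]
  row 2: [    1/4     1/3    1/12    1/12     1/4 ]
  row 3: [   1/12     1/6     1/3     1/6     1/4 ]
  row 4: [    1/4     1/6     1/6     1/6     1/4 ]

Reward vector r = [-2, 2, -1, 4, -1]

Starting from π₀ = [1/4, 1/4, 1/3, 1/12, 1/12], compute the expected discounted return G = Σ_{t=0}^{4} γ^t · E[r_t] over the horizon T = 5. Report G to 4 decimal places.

t=0: π = [0.2500, 0.2500, 0.3333, 0.0833, 0.0833], E[r] = -0.0833, γ^t·E[r] = -0.083333, running G = -0.083333
t=1: π = [0.1736, 0.2014, 0.1528, 0.2431, 0.2292], E[r] = 0.6458, γ^t·E[r] = 0.581250, running G = 0.497917
t=2: π = [0.1615, 0.1777, 0.1944, 0.2309, 0.2355], E[r] = 0.5260, γ^t·E[r] = 0.426094, running G = 0.924010
t=3: π = [0.1685, 0.1856, 0.1889, 0.2204, 0.2365], E[r] = 0.4906, γ^t·E[r] = 0.357645, running G = 1.281655
t=4: π = [0.1683, 0.1841, 0.1877, 0.2240, 0.2360], E[r] = 0.5039, γ^t·E[r] = 0.330626, running G = 1.612281

G = 1.6123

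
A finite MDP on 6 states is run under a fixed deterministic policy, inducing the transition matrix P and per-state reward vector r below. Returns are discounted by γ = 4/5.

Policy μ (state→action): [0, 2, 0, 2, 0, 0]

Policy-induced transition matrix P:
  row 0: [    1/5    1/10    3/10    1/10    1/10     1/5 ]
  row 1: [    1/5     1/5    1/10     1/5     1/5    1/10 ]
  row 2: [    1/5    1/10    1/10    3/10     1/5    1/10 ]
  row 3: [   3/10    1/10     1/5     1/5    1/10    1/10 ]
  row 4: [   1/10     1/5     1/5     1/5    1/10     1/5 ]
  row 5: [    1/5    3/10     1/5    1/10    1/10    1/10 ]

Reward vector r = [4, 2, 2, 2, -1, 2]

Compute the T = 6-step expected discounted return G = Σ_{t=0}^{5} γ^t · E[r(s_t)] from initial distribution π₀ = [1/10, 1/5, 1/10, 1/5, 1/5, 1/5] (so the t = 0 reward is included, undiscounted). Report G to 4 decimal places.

t=0: π = [0.1000, 0.2000, 0.1000, 0.2000, 0.2000, 0.2000], E[r] = 1.6000, γ^t·E[r] = 1.600000, running G = 1.600000
t=1: π = [0.2000, 0.1800, 0.1800, 0.1800, 0.1300, 0.1300], E[r] = 2.0100, γ^t·E[r] = 1.608000, running G = 3.208000
t=2: π = [0.2050, 0.1570, 0.1840, 0.1850, 0.1360, 0.1330], E[r] = 2.0020, γ^t·E[r] = 1.281280, running G = 4.489280
t=3: π = [0.2049, 0.1559, 0.1864, 0.1846, 0.1341, 0.1341], E[r] = 2.0075, γ^t·E[r] = 1.027840, running G = 5.517120
t=4: π = [0.2051, 0.1558, 0.1863, 0.1847, 0.1342, 0.1339], E[r] = 2.0074, γ^t·E[r] = 0.822235, running G = 6.339355
t=5: π = [0.2051, 0.1558, 0.1863, 0.1847, 0.1342, 0.1339], E[r] = 2.0075, γ^t·E[r] = 0.657810, running G = 6.997166

G = 6.9972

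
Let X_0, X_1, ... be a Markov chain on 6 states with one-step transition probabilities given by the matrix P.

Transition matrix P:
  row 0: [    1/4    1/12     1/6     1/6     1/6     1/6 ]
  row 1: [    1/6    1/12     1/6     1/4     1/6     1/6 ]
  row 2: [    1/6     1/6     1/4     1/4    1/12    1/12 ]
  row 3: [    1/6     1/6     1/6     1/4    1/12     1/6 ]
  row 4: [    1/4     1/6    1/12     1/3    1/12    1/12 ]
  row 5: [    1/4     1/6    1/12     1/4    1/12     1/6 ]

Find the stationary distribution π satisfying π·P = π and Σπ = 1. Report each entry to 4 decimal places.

π = [0.2051, 0.1381, 0.1585, 0.2422, 0.1119, 0.1441]

Balance equations π_j = Σ_i π_i·P[i][j]:
  π_0 = 1/4·π_0 + 1/6·π_1 + 1/6·π_2 + 1/6·π_3 + 1/4·π_4 + 1/4·π_5
  π_1 = 1/12·π_0 + 1/12·π_1 + 1/6·π_2 + 1/6·π_3 + 1/6·π_4 + 1/6·π_5
  π_2 = 1/6·π_0 + 1/6·π_1 + 1/4·π_2 + 1/6·π_3 + 1/12·π_4 + 1/12·π_5
  π_3 = 1/6·π_0 + 1/4·π_1 + 1/4·π_2 + 1/4·π_3 + 1/3·π_4 + 1/4·π_5
  π_4 = 1/6·π_0 + 1/6·π_1 + 1/12·π_2 + 1/12·π_3 + 1/12·π_4 + 1/12·π_5
  normalize: π_0 + π_1 + π_2 + π_3 + π_4 + π_5 = 1
Solving the linear system gives exactly π = [15269/74448, 10279/74448, 1073/6768, 9017/37224, 8333/74448, 5365/37224].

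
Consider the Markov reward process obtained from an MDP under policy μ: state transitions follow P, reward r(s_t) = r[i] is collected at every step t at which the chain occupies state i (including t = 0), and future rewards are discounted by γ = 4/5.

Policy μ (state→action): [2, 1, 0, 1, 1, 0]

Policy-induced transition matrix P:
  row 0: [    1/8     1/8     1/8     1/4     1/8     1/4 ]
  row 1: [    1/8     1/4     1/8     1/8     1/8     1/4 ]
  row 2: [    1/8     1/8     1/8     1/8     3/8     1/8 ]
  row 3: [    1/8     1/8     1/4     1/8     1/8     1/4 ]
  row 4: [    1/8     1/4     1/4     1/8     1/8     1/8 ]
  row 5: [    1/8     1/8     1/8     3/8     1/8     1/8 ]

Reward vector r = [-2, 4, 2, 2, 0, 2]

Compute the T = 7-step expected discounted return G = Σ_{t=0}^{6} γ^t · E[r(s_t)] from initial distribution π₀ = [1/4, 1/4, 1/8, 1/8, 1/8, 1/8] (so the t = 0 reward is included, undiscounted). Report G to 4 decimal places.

G = 5.7026

t=0: π = [0.2500, 0.2500, 0.1250, 0.1250, 0.1250, 0.1250], E[r] = 1.2500, γ^t·E[r] = 1.250000, running G = 1.250000
t=1: π = [0.1250, 0.1719, 0.1563, 0.1875, 0.1563, 0.2031], E[r] = 1.5313, γ^t·E[r] = 1.225000, running G = 2.475000
t=2: π = [0.1250, 0.1660, 0.1680, 0.1914, 0.1641, 0.1855], E[r] = 1.5039, γ^t·E[r] = 0.962500, running G = 3.437500
t=3: π = [0.1250, 0.1663, 0.1694, 0.1870, 0.1670, 0.1853], E[r] = 1.4985, γ^t·E[r] = 0.767250, running G = 4.204750
t=4: π = [0.1250, 0.1667, 0.1693, 0.1870, 0.1674, 0.1848], E[r] = 1.4986, γ^t·E[r] = 0.613825, running G = 4.818575
t=5: π = [0.1250, 0.1668, 0.1693, 0.1868, 0.1673, 0.1848], E[r] = 1.4989, γ^t·E[r] = 0.491153, running G = 5.309728
t=6: π = [0.1250, 0.1668, 0.1693, 0.1868, 0.1673, 0.1848], E[r] = 1.4989, γ^t·E[r] = 0.392920, running G = 5.702648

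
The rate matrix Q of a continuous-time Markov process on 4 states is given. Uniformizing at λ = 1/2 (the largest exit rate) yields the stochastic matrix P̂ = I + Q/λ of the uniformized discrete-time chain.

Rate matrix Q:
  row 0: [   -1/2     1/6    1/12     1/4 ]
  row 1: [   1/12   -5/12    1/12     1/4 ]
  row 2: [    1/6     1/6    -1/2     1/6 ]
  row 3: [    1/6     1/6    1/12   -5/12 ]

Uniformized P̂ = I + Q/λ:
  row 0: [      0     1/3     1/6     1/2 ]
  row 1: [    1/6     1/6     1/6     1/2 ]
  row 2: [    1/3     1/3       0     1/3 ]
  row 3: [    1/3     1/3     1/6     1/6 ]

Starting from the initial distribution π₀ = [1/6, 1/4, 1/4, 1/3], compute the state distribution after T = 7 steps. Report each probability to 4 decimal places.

π = [0.2143, 0.2857, 0.1429, 0.3571]

t=0: π = [0.1667, 0.2500, 0.2500, 0.3333]
t=1: π = [0.2361, 0.2917, 0.1250, 0.3472]
t=2: π = [0.2060, 0.2847, 0.1458, 0.3634]
t=3: π = [0.2172, 0.2859, 0.1424, 0.3546]
t=4: π = [0.2133, 0.2857, 0.1429, 0.3581]
t=5: π = [0.2146, 0.2857, 0.1428, 0.3568]
t=6: π = [0.2142, 0.2857, 0.1429, 0.3573]
t=7: π = [0.2143, 0.2857, 0.1429, 0.3571]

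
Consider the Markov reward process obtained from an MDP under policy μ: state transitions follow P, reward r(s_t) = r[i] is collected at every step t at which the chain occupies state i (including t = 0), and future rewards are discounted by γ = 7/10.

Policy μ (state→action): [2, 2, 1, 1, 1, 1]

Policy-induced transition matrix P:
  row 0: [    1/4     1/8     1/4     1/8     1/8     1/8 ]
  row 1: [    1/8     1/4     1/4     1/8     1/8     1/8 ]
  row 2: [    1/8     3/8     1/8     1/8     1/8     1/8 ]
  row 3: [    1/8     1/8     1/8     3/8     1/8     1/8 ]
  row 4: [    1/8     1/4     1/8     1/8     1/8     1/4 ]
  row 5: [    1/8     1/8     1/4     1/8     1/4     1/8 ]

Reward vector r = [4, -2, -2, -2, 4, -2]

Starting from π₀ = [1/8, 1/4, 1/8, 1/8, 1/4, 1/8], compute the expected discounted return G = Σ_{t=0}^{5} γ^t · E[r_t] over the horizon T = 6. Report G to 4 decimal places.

t=0: π = [0.1250, 0.2500, 0.1250, 0.1250, 0.2500, 0.1250], E[r] = 0.2500, γ^t·E[r] = 0.250000, running G = 0.250000
t=1: π = [0.1406, 0.2188, 0.1875, 0.1563, 0.1406, 0.1563], E[r] = -0.3125, γ^t·E[r] = -0.218750, running G = 0.031250
t=2: π = [0.1426, 0.2168, 0.1895, 0.1641, 0.1445, 0.1426], E[r] = -0.2773, γ^t·E[r] = -0.135898, running G = -0.104648
t=3: π = [0.1428, 0.2175, 0.1877, 0.1660, 0.1428, 0.1431], E[r] = -0.2861, γ^t·E[r] = -0.098144, running G = -0.202792
t=4: π = [0.1429, 0.2170, 0.1879, 0.1665, 0.1429, 0.1429], E[r] = -0.2856, γ^t·E[r] = -0.068569, running G = -0.271361
t=5: π = [0.1429, 0.2170, 0.1878, 0.1666, 0.1429, 0.1429], E[r] = -0.2857, γ^t·E[r] = -0.048021, running G = -0.319382

G = -0.3194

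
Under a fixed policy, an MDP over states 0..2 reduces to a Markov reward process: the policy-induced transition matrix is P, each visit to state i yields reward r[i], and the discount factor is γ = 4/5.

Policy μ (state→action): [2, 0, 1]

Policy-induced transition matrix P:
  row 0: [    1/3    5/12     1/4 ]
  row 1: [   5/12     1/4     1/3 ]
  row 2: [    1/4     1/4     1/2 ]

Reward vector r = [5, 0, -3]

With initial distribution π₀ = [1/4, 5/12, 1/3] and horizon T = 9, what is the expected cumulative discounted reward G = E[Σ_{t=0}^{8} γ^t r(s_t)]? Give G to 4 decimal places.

G = 2.0897

t=0: π = [0.2500, 0.4167, 0.3333], E[r] = 0.2500, γ^t·E[r] = 0.250000, running G = 0.250000
t=1: π = [0.3403, 0.2917, 0.3681], E[r] = 0.5972, γ^t·E[r] = 0.477778, running G = 0.727778
t=2: π = [0.3270, 0.3067, 0.3663], E[r] = 0.5359, γ^t·E[r] = 0.342963, running G = 1.070741
t=3: π = [0.3284, 0.3045, 0.3671], E[r] = 0.5404, γ^t·E[r] = 0.276691, running G = 1.347432
t=4: π = [0.3281, 0.3047, 0.3672], E[r] = 0.5391, γ^t·E[r] = 0.220810, running G = 1.568242
t=5: π = [0.3281, 0.3047, 0.3672], E[r] = 0.5391, γ^t·E[r] = 0.176653, running G = 1.744895
t=6: π = [0.3281, 0.3047, 0.3672], E[r] = 0.5391, γ^t·E[r] = 0.141313, running G = 1.886208
t=7: π = [0.3281, 0.3047, 0.3672], E[r] = 0.5391, γ^t·E[r] = 0.113050, running G = 1.999258
t=8: π = [0.3281, 0.3047, 0.3672], E[r] = 0.5391, γ^t·E[r] = 0.090440, running G = 2.089698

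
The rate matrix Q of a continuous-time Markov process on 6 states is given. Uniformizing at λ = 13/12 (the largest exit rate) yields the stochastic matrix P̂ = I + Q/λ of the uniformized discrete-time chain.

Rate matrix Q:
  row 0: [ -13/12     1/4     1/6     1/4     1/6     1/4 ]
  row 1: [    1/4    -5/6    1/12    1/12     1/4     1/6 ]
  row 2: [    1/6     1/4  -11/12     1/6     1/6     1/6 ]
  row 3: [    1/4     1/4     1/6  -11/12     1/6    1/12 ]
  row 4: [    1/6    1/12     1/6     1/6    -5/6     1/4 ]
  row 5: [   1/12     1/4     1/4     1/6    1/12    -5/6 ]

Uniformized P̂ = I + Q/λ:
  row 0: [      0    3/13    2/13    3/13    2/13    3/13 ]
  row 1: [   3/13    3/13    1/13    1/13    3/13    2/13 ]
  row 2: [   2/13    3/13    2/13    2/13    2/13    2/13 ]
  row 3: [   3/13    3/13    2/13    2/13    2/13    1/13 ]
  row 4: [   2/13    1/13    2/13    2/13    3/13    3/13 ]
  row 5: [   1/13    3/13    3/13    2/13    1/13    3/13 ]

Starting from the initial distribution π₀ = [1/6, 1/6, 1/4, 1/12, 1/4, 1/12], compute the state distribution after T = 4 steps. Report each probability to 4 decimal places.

π = [0.1449, 0.2048, 0.1520, 0.1492, 0.1687, 0.1803]

t=0: π = [0.1667, 0.1667, 0.2500, 0.0833, 0.2500, 0.0833]
t=1: π = [0.1410, 0.1923, 0.1474, 0.1538, 0.1795, 0.1859]
t=2: π = [0.1445, 0.2032, 0.1534, 0.1499, 0.1681, 0.1810]
t=3: π = [0.1449, 0.2049, 0.1521, 0.1493, 0.1685, 0.1803]
t=4: π = [0.1449, 0.2048, 0.1520, 0.1492, 0.1687, 0.1803]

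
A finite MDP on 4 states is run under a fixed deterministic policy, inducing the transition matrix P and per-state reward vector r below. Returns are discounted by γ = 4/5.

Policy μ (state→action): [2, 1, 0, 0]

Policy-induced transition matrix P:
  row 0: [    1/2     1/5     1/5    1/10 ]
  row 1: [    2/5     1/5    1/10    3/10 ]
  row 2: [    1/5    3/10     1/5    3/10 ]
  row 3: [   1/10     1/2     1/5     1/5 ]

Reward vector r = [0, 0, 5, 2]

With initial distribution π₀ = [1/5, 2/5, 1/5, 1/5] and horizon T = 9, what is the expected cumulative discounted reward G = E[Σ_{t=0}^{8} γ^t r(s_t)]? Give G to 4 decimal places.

G = 5.6690

t=0: π = [0.2000, 0.4000, 0.2000, 0.2000], E[r] = 1.4000, γ^t·E[r] = 1.400000, running G = 1.400000
t=1: π = [0.3200, 0.2800, 0.1600, 0.2400], E[r] = 1.2800, γ^t·E[r] = 1.024000, running G = 2.424000
t=2: π = [0.3280, 0.2880, 0.1720, 0.2120], E[r] = 1.2840, γ^t·E[r] = 0.821760, running G = 3.245760
t=3: π = [0.3348, 0.2808, 0.1712, 0.2132], E[r] = 1.2824, γ^t·E[r] = 0.656589, running G = 3.902349
t=4: π = [0.3353, 0.2811, 0.1719, 0.2117], E[r] = 1.2830, γ^t·E[r] = 0.525533, running G = 4.427882
t=5: π = [0.3356, 0.2807, 0.1719, 0.2118], E[r] = 1.2830, γ^t·E[r] = 0.420415, running G = 4.848297
t=6: π = [0.3357, 0.2807, 0.1719, 0.2117], E[r] = 1.2830, γ^t·E[r] = 0.336341, running G = 5.184638
t=7: π = [0.3357, 0.2807, 0.1719, 0.2117], E[r] = 1.2830, γ^t·E[r] = 0.269073, running G = 5.453711
t=8: π = [0.3357, 0.2807, 0.1719, 0.2117], E[r] = 1.2830, γ^t·E[r] = 0.215259, running G = 5.668969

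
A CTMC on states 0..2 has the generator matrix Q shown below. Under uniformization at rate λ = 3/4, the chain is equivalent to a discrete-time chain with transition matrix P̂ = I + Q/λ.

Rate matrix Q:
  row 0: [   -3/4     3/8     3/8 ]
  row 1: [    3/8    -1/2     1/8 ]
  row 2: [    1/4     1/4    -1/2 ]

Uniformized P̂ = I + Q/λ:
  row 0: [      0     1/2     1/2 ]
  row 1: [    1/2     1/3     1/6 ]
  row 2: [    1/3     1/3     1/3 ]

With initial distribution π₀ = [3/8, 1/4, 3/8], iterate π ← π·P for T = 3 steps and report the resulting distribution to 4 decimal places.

t=0: π = [0.3750, 0.2500, 0.3750]
t=1: π = [0.2500, 0.3958, 0.3542]
t=2: π = [0.3160, 0.3750, 0.3090]
t=3: π = [0.2905, 0.3860, 0.3235]

π = [0.2905, 0.3860, 0.3235]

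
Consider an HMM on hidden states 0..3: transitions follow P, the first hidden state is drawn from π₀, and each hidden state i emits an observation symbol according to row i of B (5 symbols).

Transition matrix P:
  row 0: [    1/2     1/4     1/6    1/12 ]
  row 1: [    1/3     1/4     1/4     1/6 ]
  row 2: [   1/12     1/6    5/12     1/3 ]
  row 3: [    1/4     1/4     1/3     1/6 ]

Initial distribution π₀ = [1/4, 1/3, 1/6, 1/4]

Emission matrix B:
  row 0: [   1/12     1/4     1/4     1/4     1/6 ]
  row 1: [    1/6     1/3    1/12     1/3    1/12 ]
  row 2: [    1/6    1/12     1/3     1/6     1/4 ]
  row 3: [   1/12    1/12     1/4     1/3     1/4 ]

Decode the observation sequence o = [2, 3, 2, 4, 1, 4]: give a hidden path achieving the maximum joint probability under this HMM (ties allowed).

t=0: δ = [6.250e-02, 2.778e-02, 5.556e-02, 6.250e-02]  (obs o_0=2)
t=1: δ = [7.812e-03, 5.208e-03, 3.858e-03, 6.173e-03]  ψ = [0, 0, 2, 2]  (obs o_1=3)
t=2: δ = [9.766e-04, 1.628e-04, 6.859e-04, 3.215e-04]  ψ = [0, 0, 3, 2]  (obs o_2=2)
t=3: δ = [8.138e-05, 2.035e-05, 7.144e-05, 5.716e-05]  ψ = [0, 0, 2, 2]  (obs o_3=4)
t=4: δ = [1.017e-05, 6.782e-06, 2.481e-06, 1.985e-06]  ψ = [0, 0, 2, 2]  (obs o_4=1)
t=5: δ = [8.477e-07, 2.119e-07, 4.239e-07, 2.826e-07]  ψ = [0, 0, 0, 1]  (obs o_5=4)
backtrack: best end state = 0; path = [0, 0, 0, 0, 0, 0]

path = [0, 0, 0, 0, 0, 0]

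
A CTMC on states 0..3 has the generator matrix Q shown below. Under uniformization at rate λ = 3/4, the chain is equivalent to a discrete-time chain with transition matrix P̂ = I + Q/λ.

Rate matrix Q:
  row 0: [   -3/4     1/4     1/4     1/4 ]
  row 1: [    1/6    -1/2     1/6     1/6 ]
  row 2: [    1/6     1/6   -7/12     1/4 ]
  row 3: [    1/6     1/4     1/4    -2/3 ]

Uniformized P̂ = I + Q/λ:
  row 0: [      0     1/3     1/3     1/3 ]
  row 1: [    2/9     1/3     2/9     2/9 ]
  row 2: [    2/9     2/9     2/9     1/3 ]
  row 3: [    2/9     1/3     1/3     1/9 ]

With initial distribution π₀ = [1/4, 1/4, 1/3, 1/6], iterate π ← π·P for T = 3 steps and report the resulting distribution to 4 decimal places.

π = [0.1811, 0.3033, 0.2695, 0.2461]

t=0: π = [0.2500, 0.2500, 0.3333, 0.1667]
t=1: π = [0.1667, 0.2963, 0.2685, 0.2685]
t=2: π = [0.1852, 0.3035, 0.2706, 0.2407]
t=3: π = [0.1811, 0.3033, 0.2695, 0.2461]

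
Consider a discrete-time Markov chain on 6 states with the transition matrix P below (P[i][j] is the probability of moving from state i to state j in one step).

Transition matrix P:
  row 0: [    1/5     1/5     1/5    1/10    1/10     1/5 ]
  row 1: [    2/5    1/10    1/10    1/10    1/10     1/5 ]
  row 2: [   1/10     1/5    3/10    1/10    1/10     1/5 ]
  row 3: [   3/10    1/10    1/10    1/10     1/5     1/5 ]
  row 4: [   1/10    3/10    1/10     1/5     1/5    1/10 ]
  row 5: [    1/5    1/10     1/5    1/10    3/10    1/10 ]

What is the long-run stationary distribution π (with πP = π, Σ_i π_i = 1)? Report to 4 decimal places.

π = [0.2124, 0.1707, 0.1724, 0.1161, 0.1612, 0.1672]

Balance equations π_j = Σ_i π_i·P[i][j]:
  π_0 = 1/5·π_0 + 2/5·π_1 + 1/10·π_2 + 3/10·π_3 + 1/10·π_4 + 1/5·π_5
  π_1 = 1/5·π_0 + 1/10·π_1 + 1/5·π_2 + 1/10·π_3 + 3/10·π_4 + 1/10·π_5
  π_2 = 1/5·π_0 + 1/10·π_1 + 3/10·π_2 + 1/10·π_3 + 1/10·π_4 + 1/5·π_5
  π_3 = 1/10·π_0 + 1/10·π_1 + 1/10·π_2 + 1/10·π_3 + 1/5·π_4 + 1/10·π_5
  π_4 = 1/10·π_0 + 1/10·π_1 + 1/10·π_2 + 1/5·π_3 + 1/5·π_4 + 3/10·π_5
  normalize: π_0 + π_1 + π_2 + π_3 + π_4 + π_5 = 1
Solving the linear system gives exactly π = [778/3663, 1876/10989, 1895/10989, 116/999, 161/999, 167/999].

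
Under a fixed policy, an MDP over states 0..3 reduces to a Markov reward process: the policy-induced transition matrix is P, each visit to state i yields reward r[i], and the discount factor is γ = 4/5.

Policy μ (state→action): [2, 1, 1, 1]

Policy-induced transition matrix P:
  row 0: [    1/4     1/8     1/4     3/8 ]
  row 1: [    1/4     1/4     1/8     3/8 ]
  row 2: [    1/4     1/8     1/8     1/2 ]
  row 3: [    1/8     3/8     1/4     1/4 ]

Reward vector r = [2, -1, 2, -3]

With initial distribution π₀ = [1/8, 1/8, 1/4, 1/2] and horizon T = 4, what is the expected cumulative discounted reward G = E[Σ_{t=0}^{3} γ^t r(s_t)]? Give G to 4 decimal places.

G = -1.8790

t=0: π = [0.1250, 0.1250, 0.2500, 0.5000], E[r] = -0.8750, γ^t·E[r] = -0.875000, running G = -0.875000
t=1: π = [0.1875, 0.2656, 0.2031, 0.3438], E[r] = -0.5156, γ^t·E[r] = -0.412500, running G = -1.287500
t=2: π = [0.2070, 0.2441, 0.1914, 0.3574], E[r] = -0.5195, γ^t·E[r] = -0.332500, running G = -1.620000
t=3: π = [0.2053, 0.2449, 0.1956, 0.3542], E[r] = -0.5059, γ^t·E[r] = -0.259000, running G = -1.879000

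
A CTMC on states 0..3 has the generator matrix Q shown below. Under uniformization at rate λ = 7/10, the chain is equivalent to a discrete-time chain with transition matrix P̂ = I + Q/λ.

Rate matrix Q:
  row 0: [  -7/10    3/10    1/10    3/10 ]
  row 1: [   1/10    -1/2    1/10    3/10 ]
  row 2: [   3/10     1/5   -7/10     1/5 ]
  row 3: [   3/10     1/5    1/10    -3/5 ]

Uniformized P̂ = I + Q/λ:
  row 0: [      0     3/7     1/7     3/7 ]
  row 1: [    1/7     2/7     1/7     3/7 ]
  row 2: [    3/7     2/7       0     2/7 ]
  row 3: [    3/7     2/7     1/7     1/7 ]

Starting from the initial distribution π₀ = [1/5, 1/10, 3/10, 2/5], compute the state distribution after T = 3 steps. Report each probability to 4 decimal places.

π = [0.2466, 0.3149, 0.1245, 0.3140]

t=0: π = [0.2000, 0.1000, 0.3000, 0.4000]
t=1: π = [0.3143, 0.3143, 0.1000, 0.2714]
t=2: π = [0.2041, 0.3306, 0.1286, 0.3367]
t=3: π = [0.2466, 0.3149, 0.1245, 0.3140]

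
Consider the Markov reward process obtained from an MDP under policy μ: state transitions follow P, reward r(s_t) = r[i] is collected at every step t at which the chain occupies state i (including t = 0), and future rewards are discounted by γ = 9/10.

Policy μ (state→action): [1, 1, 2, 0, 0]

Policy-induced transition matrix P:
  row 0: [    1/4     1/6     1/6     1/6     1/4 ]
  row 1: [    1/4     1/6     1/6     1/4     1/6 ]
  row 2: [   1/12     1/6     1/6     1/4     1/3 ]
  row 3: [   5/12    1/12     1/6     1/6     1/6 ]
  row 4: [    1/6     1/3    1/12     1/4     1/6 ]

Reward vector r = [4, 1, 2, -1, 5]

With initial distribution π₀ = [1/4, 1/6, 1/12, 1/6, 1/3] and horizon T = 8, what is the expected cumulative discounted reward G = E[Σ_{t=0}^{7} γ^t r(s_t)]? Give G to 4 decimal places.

t=0: π = [0.2500, 0.1667, 0.0833, 0.1667, 0.3333], E[r] = 2.8333, γ^t·E[r] = 2.833333, running G = 2.833333
t=1: π = [0.2361, 0.2083, 0.1389, 0.2153, 0.2014], E[r] = 2.2222, γ^t·E[r] = 2.000000, running G = 4.833333
t=2: π = [0.2459, 0.1823, 0.1499, 0.2124, 0.2095], E[r] = 2.3009, γ^t·E[r] = 1.863750, running G = 6.697083
t=3: π = [0.2430, 0.1839, 0.1492, 0.2118, 0.2121], E[r] = 2.3030, γ^t·E[r] = 1.678922, running G = 8.376005
t=4: π = [0.2428, 0.1844, 0.1490, 0.2121, 0.2118], E[r] = 2.3002, γ^t·E[r] = 1.509142, running G = 9.885147
t=5: π = [0.2429, 0.1843, 0.1490, 0.2121, 0.2117], E[r] = 2.3003, γ^t·E[r] = 1.358334, running G = 11.243481
t=6: π = [0.2429, 0.1843, 0.1490, 0.2121, 0.2117], E[r] = 2.3004, γ^t·E[r] = 1.222541, running G = 12.466021
t=7: π = [0.2429, 0.1843, 0.1490, 0.2121, 0.2117], E[r] = 2.3004, γ^t·E[r] = 1.100281, running G = 13.566303

G = 13.5663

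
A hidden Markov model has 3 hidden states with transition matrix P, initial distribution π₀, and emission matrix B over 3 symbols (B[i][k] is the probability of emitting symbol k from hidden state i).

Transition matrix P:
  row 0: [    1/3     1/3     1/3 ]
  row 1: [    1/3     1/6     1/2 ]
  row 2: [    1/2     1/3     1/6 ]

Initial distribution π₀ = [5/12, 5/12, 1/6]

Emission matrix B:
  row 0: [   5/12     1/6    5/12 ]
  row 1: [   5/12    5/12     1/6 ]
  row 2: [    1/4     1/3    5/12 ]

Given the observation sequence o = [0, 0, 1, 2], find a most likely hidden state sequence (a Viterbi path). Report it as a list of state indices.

path = [0, 1, 2, 0]

t=0: δ = [1.736e-01, 1.736e-01, 4.167e-02]  (obs o_0=0)
t=1: δ = [2.411e-02, 2.411e-02, 2.170e-02]  ψ = [0, 0, 1]  (obs o_1=0)
t=2: δ = [1.808e-03, 3.349e-03, 4.019e-03]  ψ = [2, 0, 1]  (obs o_2=1)
t=3: δ = [8.372e-04, 2.233e-04, 6.977e-04]  ψ = [2, 2, 1]  (obs o_3=2)
backtrack: best end state = 0; path = [0, 1, 2, 0]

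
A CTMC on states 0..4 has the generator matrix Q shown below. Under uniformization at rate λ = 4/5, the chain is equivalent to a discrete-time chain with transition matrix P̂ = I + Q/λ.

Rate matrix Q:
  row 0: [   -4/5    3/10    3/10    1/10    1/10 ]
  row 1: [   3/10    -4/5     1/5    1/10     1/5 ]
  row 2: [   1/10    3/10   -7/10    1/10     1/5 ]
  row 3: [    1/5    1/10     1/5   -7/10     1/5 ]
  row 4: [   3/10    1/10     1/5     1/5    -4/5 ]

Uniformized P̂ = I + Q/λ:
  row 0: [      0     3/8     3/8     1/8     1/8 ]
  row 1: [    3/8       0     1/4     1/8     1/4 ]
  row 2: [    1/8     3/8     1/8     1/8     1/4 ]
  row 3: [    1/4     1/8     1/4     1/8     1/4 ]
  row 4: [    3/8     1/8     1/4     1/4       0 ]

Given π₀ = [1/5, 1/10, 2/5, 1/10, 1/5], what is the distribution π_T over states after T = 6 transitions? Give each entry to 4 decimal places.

t=0: π = [0.2000, 0.1000, 0.4000, 0.1000, 0.2000]
t=1: π = [0.1875, 0.2625, 0.2250, 0.1500, 0.1750]
t=2: π = [0.2297, 0.1953, 0.2453, 0.1469, 0.1828]
t=3: π = [0.2092, 0.2193, 0.2480, 0.1479, 0.1756]
t=4: π = [0.2161, 0.2119, 0.2451, 0.1469, 0.1800]
t=5: π = [0.2143, 0.2138, 0.2464, 0.1475, 0.1780]
t=6: π = [0.2146, 0.2134, 0.2460, 0.1473, 0.1787]

π = [0.2146, 0.2134, 0.2460, 0.1473, 0.1787]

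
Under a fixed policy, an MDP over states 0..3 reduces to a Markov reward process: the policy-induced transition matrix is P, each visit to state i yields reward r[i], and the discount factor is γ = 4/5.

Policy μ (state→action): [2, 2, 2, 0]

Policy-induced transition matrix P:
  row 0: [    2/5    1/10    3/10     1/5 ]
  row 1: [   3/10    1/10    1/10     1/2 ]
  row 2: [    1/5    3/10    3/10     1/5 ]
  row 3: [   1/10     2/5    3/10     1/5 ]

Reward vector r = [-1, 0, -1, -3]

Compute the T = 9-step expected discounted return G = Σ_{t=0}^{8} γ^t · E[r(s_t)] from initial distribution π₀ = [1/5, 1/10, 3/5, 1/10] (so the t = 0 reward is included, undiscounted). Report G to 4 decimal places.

G = -5.3833

t=0: π = [0.2000, 0.1000, 0.6000, 0.1000], E[r] = -1.1000, γ^t·E[r] = -1.100000, running G = -1.100000
t=1: π = [0.2400, 0.2500, 0.2800, 0.2300], E[r] = -1.2100, γ^t·E[r] = -0.968000, running G = -2.068000
t=2: π = [0.2500, 0.2250, 0.2500, 0.2750], E[r] = -1.3250, γ^t·E[r] = -0.848000, running G = -2.916000
t=3: π = [0.2450, 0.2325, 0.2550, 0.2675], E[r] = -1.3025, γ^t·E[r] = -0.666880, running G = -3.582880
t=4: π = [0.2455, 0.2313, 0.2535, 0.2698], E[r] = -1.3083, γ^t·E[r] = -0.535859, running G = -4.118739
t=5: π = [0.2453, 0.2316, 0.2538, 0.2694], E[r] = -1.3071, γ^t·E[r] = -0.428319, running G = -4.547058
t=6: π = [0.2453, 0.2316, 0.2537, 0.2695], E[r] = -1.3074, γ^t·E[r] = -0.342730, running G = -4.889788
t=7: π = [0.2453, 0.2316, 0.2537, 0.2695], E[r] = -1.3074, γ^t·E[r] = -0.274172, running G = -5.163961
t=8: π = [0.2453, 0.2316, 0.2537, 0.2695], E[r] = -1.3074, γ^t·E[r] = -0.219340, running G = -5.383301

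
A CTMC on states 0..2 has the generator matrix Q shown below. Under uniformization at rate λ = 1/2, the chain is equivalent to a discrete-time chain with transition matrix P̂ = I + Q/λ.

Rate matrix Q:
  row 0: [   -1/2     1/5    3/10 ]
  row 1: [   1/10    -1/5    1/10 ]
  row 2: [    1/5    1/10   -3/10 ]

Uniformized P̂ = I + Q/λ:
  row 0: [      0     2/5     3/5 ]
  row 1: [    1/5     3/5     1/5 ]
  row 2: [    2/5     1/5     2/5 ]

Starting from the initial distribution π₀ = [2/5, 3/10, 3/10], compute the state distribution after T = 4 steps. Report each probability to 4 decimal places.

t=0: π = [0.4000, 0.3000, 0.3000]
t=1: π = [0.1800, 0.4000, 0.4200]
t=2: π = [0.2480, 0.3960, 0.3560]
t=3: π = [0.2216, 0.4080, 0.3704]
t=4: π = [0.2298, 0.4075, 0.3627]

π = [0.2298, 0.4075, 0.3627]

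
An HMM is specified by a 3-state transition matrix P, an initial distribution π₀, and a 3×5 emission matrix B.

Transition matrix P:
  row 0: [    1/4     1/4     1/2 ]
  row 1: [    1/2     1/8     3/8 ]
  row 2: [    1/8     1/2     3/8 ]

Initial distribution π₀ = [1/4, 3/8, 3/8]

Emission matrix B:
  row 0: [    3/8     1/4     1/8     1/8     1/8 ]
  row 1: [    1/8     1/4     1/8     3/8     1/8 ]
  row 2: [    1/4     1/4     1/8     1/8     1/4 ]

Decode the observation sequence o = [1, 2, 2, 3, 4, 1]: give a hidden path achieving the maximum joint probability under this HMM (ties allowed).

t=0: δ = [6.250e-02, 9.375e-02, 9.375e-02]  (obs o_0=1)
t=1: δ = [5.859e-03, 5.859e-03, 4.395e-03]  ψ = [1, 2, 1]  (obs o_1=2)
t=2: δ = [3.662e-04, 2.747e-04, 3.662e-04]  ψ = [1, 2, 0]  (obs o_2=2)
t=3: δ = [1.717e-05, 6.866e-05, 2.289e-05]  ψ = [1, 2, 0]  (obs o_3=3)
t=4: δ = [4.292e-06, 1.431e-06, 6.437e-06]  ψ = [1, 2, 1]  (obs o_4=4)
t=5: δ = [2.682e-07, 8.047e-07, 6.035e-07]  ψ = [0, 2, 2]  (obs o_5=1)
backtrack: best end state = 1; path = [1, 0, 2, 1, 2, 1]

path = [1, 0, 2, 1, 2, 1]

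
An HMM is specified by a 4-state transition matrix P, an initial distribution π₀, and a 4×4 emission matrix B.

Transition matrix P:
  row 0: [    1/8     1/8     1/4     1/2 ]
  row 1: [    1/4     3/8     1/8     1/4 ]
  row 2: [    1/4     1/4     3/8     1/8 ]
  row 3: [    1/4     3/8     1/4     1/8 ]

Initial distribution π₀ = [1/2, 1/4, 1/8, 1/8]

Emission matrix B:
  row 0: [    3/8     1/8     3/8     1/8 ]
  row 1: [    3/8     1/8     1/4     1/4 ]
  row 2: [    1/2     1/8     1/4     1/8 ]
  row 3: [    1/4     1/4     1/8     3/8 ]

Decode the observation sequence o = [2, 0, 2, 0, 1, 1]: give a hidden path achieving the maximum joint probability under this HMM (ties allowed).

t=0: δ = [1.875e-01, 6.250e-02, 3.125e-02, 1.562e-02]  (obs o_0=2)
t=1: δ = [8.789e-03, 8.789e-03, 2.344e-02, 2.344e-02]  ψ = [0, 0, 0, 0]  (obs o_1=0)
t=2: δ = [2.197e-03, 2.197e-03, 2.197e-03, 5.493e-04]  ψ = [2, 3, 2, 0]  (obs o_2=2)
t=3: δ = [2.060e-04, 3.090e-04, 4.120e-04, 2.747e-04]  ψ = [1, 1, 2, 0]  (obs o_3=0)
t=4: δ = [1.287e-05, 1.448e-05, 1.931e-05, 2.575e-05]  ψ = [2, 1, 2, 0]  (obs o_4=1)
t=5: δ = [8.047e-07, 1.207e-06, 9.052e-07, 1.609e-06]  ψ = [3, 3, 2, 0]  (obs o_5=1)
backtrack: best end state = 3; path = [0, 2, 2, 2, 0, 3]

path = [0, 2, 2, 2, 0, 3]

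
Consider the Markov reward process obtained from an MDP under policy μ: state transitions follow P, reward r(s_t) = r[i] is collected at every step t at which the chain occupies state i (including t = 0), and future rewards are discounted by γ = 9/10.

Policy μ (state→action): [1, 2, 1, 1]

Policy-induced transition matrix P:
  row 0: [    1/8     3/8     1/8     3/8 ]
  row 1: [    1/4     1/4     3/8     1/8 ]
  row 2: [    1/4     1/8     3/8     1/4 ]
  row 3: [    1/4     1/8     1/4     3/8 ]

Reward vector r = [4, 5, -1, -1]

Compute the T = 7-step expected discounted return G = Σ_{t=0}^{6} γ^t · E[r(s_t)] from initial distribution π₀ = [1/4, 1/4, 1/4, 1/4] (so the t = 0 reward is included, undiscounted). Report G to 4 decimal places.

G = 7.4968

t=0: π = [0.2500, 0.2500, 0.2500, 0.2500], E[r] = 1.7500, γ^t·E[r] = 1.750000, running G = 1.750000
t=1: π = [0.2188, 0.2188, 0.2813, 0.2813], E[r] = 1.4063, γ^t·E[r] = 1.265625, running G = 3.015625
t=2: π = [0.2227, 0.2070, 0.2852, 0.2852], E[r] = 1.3555, γ^t·E[r] = 1.097930, running G = 4.113555
t=3: π = [0.2222, 0.2065, 0.2837, 0.2876], E[r] = 1.3501, γ^t·E[r] = 0.984221, running G = 5.097776
t=4: π = [0.2222, 0.2064, 0.2835, 0.2879], E[r] = 1.3493, γ^t·E[r] = 0.885278, running G = 5.983054
t=5: π = [0.2222, 0.2064, 0.2835, 0.2880], E[r] = 1.3492, γ^t·E[r] = 0.796701, running G = 6.779755
t=6: π = [0.2222, 0.2063, 0.2834, 0.2880], E[r] = 1.3492, γ^t·E[r] = 0.717024, running G = 7.496780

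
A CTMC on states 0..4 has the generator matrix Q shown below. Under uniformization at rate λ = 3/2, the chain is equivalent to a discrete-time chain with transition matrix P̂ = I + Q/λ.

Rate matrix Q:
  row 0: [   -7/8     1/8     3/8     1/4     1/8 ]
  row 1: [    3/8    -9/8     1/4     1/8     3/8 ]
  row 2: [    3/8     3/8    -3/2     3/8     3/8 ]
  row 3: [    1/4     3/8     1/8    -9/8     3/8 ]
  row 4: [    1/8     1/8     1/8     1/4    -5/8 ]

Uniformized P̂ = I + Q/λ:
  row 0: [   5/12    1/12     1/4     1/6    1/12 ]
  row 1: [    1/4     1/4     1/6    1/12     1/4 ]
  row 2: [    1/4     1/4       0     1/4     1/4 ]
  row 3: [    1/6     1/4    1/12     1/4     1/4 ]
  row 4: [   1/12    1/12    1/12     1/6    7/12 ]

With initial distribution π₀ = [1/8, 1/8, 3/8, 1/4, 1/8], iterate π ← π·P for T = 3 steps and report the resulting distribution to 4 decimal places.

π = [0.2228, 0.1620, 0.1238, 0.1782, 0.3131]

t=0: π = [0.1250, 0.1250, 0.3750, 0.2500, 0.1250]
t=1: π = [0.2292, 0.2083, 0.0833, 0.2083, 0.2708]
t=2: π = [0.2257, 0.1667, 0.1319, 0.1736, 0.3021]
t=3: π = [0.2228, 0.1620, 0.1238, 0.1782, 0.3131]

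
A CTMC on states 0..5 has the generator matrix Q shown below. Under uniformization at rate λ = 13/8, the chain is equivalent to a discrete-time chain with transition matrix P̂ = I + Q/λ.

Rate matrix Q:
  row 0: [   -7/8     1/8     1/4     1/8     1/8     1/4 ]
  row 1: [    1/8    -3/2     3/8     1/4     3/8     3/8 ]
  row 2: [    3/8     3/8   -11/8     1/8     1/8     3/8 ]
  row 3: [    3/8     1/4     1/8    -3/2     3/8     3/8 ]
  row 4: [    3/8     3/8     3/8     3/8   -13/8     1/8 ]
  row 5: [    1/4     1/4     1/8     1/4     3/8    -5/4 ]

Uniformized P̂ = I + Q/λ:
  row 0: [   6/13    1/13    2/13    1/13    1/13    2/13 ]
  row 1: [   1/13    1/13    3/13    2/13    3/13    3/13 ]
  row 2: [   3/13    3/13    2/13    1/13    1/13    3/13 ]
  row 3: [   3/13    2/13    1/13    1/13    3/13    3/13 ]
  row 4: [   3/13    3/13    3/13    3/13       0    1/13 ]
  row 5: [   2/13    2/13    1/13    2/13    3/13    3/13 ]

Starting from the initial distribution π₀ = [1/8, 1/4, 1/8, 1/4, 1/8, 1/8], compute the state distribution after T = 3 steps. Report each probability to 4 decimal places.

π = [0.2488, 0.1459, 0.1515, 0.1241, 0.1385, 0.1911]

t=0: π = [0.1250, 0.2500, 0.1250, 0.2500, 0.1250, 0.1250]
t=1: π = [0.2115, 0.1442, 0.1538, 0.1250, 0.1635, 0.2019]
t=2: π = [0.2419, 0.1509, 0.1524, 0.1287, 0.1368, 0.1893]
t=3: π = [0.2488, 0.1459, 0.1515, 0.1241, 0.1385, 0.1911]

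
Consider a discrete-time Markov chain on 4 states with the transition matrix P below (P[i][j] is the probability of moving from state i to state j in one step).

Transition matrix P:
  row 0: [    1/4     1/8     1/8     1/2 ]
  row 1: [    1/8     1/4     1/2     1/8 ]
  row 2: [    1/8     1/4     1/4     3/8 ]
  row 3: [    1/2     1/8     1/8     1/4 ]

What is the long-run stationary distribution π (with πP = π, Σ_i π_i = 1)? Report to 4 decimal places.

π = [0.2826, 0.1739, 0.2174, 0.3261]

Balance equations π_j = Σ_i π_i·P[i][j]:
  π_0 = 1/4·π_0 + 1/8·π_1 + 1/8·π_2 + 1/2·π_3
  π_1 = 1/8·π_0 + 1/4·π_1 + 1/4·π_2 + 1/8·π_3
  π_2 = 1/8·π_0 + 1/2·π_1 + 1/4·π_2 + 1/8·π_3
  normalize: π_0 + π_1 + π_2 + π_3 = 1
Solving the linear system gives exactly π = [13/46, 4/23, 5/23, 15/46].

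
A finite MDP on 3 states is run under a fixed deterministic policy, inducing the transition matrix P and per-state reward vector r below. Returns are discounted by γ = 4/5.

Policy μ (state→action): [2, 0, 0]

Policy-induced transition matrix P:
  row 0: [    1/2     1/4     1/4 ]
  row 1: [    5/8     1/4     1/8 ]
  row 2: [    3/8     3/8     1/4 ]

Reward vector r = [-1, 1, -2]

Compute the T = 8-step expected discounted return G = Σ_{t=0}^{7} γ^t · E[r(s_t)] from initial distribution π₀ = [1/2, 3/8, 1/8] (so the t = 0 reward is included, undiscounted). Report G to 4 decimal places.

G = -2.4772

t=0: π = [0.5000, 0.3750, 0.1250], E[r] = -0.3750, γ^t·E[r] = -0.375000, running G = -0.375000
t=1: π = [0.5313, 0.2656, 0.2031], E[r] = -0.6719, γ^t·E[r] = -0.537500, running G = -0.912500
t=2: π = [0.5078, 0.2754, 0.2168], E[r] = -0.6660, γ^t·E[r] = -0.426250, running G = -1.338750
t=3: π = [0.5073, 0.2771, 0.2156], E[r] = -0.6614, γ^t·E[r] = -0.338625, running G = -1.677375
t=4: π = [0.5077, 0.2769, 0.2154], E[r] = -0.6615, γ^t·E[r] = -0.270938, running G = -1.948313
t=5: π = [0.5077, 0.2769, 0.2154], E[r] = -0.6615, γ^t·E[r] = -0.216774, running G = -2.165086
t=6: π = [0.5077, 0.2769, 0.2154], E[r] = -0.6615, γ^t·E[r] = -0.173419, running G = -2.338505
t=7: π = [0.5077, 0.2769, 0.2154], E[r] = -0.6615, γ^t·E[r] = -0.138735, running G = -2.477240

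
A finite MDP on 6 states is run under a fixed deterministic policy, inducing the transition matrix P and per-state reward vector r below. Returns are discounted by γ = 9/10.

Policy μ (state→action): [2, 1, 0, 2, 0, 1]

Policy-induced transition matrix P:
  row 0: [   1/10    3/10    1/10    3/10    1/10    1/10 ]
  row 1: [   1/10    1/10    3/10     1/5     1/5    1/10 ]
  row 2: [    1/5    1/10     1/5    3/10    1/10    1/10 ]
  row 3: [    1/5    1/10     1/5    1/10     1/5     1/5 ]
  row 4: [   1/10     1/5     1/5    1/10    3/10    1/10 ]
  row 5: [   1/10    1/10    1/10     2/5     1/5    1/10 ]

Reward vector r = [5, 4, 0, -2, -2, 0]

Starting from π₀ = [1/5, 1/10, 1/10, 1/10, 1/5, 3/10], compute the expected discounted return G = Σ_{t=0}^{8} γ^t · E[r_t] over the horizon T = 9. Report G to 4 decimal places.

G = 3.1537

t=0: π = [0.2000, 0.1000, 0.1000, 0.1000, 0.2000, 0.3000], E[r] = 0.8000, γ^t·E[r] = 0.800000, running G = 0.800000
t=1: π = [0.1200, 0.1600, 0.1600, 0.2600, 0.1900, 0.1100], E[r] = 0.3400, γ^t·E[r] = 0.306000, running G = 1.106000
t=2: π = [0.1420, 0.1430, 0.1930, 0.2050, 0.1910, 0.1260], E[r] = 0.4900, γ^t·E[r] = 0.396900, running G = 1.502900
t=3: π = [0.1398, 0.1475, 0.1875, 0.2191, 0.1856, 0.1205], E[r] = 0.4796, γ^t·E[r] = 0.349628, running G = 1.852528
t=4: π = [0.1407, 0.1465, 0.1887, 0.2164, 0.1858, 0.1219], E[r] = 0.4850, γ^t·E[r] = 0.318209, running G = 2.170737
t=5: π = [0.1405, 0.1467, 0.1884, 0.2171, 0.1856, 0.1216], E[r] = 0.4839, γ^t·E[r] = 0.285743, running G = 2.456480
t=6: π = [0.1405, 0.1467, 0.1885, 0.2169, 0.1857, 0.1217], E[r] = 0.4842, γ^t·E[r] = 0.257312, running G = 2.713792
t=7: π = [0.1405, 0.1467, 0.1884, 0.2170, 0.1857, 0.1217], E[r] = 0.4841, γ^t·E[r] = 0.231550, running G = 2.945342
t=8: π = [0.1405, 0.1467, 0.1884, 0.2170, 0.1857, 0.1217], E[r] = 0.4841, γ^t·E[r] = 0.208401, running G = 3.153743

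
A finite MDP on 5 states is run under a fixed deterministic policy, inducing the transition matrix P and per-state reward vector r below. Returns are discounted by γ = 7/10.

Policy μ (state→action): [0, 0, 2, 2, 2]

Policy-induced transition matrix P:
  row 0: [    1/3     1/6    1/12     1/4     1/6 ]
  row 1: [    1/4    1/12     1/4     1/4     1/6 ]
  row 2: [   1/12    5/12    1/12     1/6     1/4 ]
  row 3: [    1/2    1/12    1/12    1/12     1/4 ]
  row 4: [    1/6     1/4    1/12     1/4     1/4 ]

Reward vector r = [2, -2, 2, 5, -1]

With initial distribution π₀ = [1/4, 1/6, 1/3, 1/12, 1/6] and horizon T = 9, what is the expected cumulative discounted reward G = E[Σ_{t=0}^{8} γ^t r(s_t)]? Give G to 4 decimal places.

G = 3.6879

t=0: π = [0.2500, 0.1667, 0.3333, 0.0833, 0.1667], E[r] = 1.0833, γ^t·E[r] = 1.083333, running G = 1.083333
t=1: π = [0.2222, 0.2431, 0.1111, 0.2083, 0.2153], E[r] = 1.0069, γ^t·E[r] = 0.704861, running G = 1.788194
t=2: π = [0.2841, 0.1748, 0.1238, 0.2060, 0.2112], E[r] = 1.2853, γ^t·E[r] = 0.629797, running G = 2.417992
t=3: π = [0.2869, 0.1835, 0.1125, 0.2053, 0.2118], E[r] = 1.2468, γ^t·E[r] = 0.427642, running G = 2.845634
t=4: π = [0.2889, 0.1800, 0.1139, 0.2064, 0.2108], E[r] = 1.2667, γ^t·E[r] = 0.304140, running G = 3.149774
t=5: π = [0.2891, 0.1805, 0.1133, 0.2061, 0.2109], E[r] = 1.2635, γ^t·E[r] = 0.212357, running G = 3.362130
t=6: π = [0.2892, 0.1804, 0.1134, 0.2062, 0.2109], E[r] = 1.2646, γ^t·E[r] = 0.148776, running G = 3.510907
t=7: π = [0.2892, 0.1804, 0.1134, 0.2062, 0.2109], E[r] = 1.2644, γ^t·E[r] = 0.104129, running G = 3.615036
t=8: π = [0.2892, 0.1804, 0.1134, 0.2062, 0.2109], E[r] = 1.2645, γ^t·E[r] = 0.072893, running G = 3.687929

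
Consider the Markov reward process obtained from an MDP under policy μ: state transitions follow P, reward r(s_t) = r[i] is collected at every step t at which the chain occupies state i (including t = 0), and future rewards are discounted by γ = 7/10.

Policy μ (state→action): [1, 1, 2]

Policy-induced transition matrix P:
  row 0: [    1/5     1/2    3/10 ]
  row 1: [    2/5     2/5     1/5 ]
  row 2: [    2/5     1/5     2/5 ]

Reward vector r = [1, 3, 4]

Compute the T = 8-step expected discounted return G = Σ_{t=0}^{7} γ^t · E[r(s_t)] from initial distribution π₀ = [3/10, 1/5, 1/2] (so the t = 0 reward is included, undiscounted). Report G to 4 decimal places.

G = 8.5439

t=0: π = [0.3000, 0.2000, 0.5000], E[r] = 2.9000, γ^t·E[r] = 2.900000, running G = 2.900000
t=1: π = [0.3400, 0.3300, 0.3300], E[r] = 2.6500, γ^t·E[r] = 1.855000, running G = 4.755000
t=2: π = [0.3320, 0.3680, 0.3000], E[r] = 2.6360, γ^t·E[r] = 1.291640, running G = 6.046640
t=3: π = [0.3336, 0.3732, 0.2932], E[r] = 2.6260, γ^t·E[r] = 0.900718, running G = 6.947358
t=4: π = [0.3333, 0.3747, 0.2920], E[r] = 2.6254, γ^t·E[r] = 0.630368, running G = 7.577726
t=5: π = [0.3333, 0.3749, 0.2917], E[r] = 2.6250, γ^t·E[r] = 0.441190, running G = 8.018917
t=6: π = [0.3333, 0.3750, 0.2917], E[r] = 2.6250, γ^t·E[r] = 0.308831, running G = 8.327747
t=7: π = [0.3333, 0.3750, 0.2917], E[r] = 2.6250, γ^t·E[r] = 0.216180, running G = 8.543927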